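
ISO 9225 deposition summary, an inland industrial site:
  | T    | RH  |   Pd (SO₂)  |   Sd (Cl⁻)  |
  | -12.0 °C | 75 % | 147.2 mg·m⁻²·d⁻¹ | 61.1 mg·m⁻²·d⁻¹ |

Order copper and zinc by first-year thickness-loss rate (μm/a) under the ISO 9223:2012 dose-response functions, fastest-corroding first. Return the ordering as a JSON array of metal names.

copper: T≤10 °C ⇒ hinge +0.126·(-12.0−10) = -2.7720
  Pd branch = 0.0053·Pd^0.26·e^(0.059·RH+f) = 0.1013 μm/a
  Cl⁻ term: 0.01025·61.1^0.27·exp(0.036·75+0.049·-12.0) = 0.2571
  sum: 0.1013 + 0.2571 → r_corr = 0.3585 μm/a
zinc: T≤10 °C ⇒ hinge +0.038·(-12.0−10) = -0.8360
  SO₂ term: 0.0129·147.2^0.44·exp(0.046·75-0.8360) = 1.584
  Cl⁻ term: 0.0175·61.1^0.57·exp(0.008·75+0.085·-12.0) = 0.1199
  sum: 1.584 + 0.1199 → r_corr = 1.704 μm/a
Ordering by μm/a: zinc (1.7) > copper (0.358)

["zinc", "copper"]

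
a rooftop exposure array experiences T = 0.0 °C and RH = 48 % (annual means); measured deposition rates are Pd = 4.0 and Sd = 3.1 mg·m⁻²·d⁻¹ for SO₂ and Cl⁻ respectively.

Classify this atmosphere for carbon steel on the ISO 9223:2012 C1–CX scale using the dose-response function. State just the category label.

carbon steel: temperature factor f = +0.150·(-10.0) = -1.5000
  SO₂ term: 1.77·4.0^0.52·exp(0.02·48-1.5000) = 2.121
  Cl⁻ term: 0.102·3.1^0.62·exp(0.033·48+0.04·0.0) = 1.003
  r_corr = 2.121 + 1.003 = 3.124 μm/a
Category bounds: 1.3…25 μm/a bracket r_corr ⇒ C2

C2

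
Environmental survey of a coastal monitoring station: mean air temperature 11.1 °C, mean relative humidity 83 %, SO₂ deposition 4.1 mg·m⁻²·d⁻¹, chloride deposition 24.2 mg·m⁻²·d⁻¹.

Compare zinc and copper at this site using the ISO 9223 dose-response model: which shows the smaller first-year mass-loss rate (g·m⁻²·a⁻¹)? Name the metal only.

zinc: f(T) = -0.071·(T−10) [T>10 °C] = -0.0781
  SO₂ term: 0.0129·4.1^0.44·exp(0.046·83-0.0781) = 1.01
  Sd branch = 0.0175·Sd^0.57·e^(0.008·RH+0.085·T) = 0.537 μm/a
  r_corr = 1.01 + 0.537 = 1.547 μm/a
  mass loss = 1.547 μm/a × 7.14 g/cm³ = 11.05 g·m⁻²·a⁻¹
copper: temperature factor f = -0.080·(1.1) = -0.0880
  Pd branch = 0.0053·Pd^0.26·e^(0.059·RH+f) = 0.9378 μm/a
  Cl⁻ term: 0.01025·24.2^0.27·exp(0.036·83+0.049·11.1) = 0.8284
  r_corr = 0.9378 + 0.8284 = 1.766 μm/a
  mass loss = 1.766 μm/a × 8.96 g/cm³ = 15.83 g·m⁻²·a⁻¹
Ordering by g·m⁻²·a⁻¹: copper (15.8) > zinc (11)

zinc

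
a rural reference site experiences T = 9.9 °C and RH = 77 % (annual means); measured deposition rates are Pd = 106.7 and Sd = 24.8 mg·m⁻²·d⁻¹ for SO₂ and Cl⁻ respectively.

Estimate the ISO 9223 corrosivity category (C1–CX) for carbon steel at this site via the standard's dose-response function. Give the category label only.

carbon steel: temperature factor f = +0.150·(-0.1) = -0.0150
  sulphur-dioxide contribution → 92.24 μm/a
  chloride contribution → 14.08 μm/a
  ⇒ r_corr(carbon steel) = 106.3 μm/a
Category bounds: 80…200 μm/a bracket r_corr ⇒ C5

C5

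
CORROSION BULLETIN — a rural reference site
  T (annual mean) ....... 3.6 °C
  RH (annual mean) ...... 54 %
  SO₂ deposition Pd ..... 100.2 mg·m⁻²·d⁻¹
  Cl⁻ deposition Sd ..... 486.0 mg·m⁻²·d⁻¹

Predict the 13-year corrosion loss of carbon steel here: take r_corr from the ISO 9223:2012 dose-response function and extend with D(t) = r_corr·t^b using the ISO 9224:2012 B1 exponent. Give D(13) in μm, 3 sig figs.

carbon steel: temperature factor f = +0.150·(-6.4) = -0.9600
  sulphur-dioxide contribution → 21.9 μm/a
  chloride contribution → 32.42 μm/a
  total first-year rate 54.32 μm/a
ISO 9224: D(t) = r_corr · t^b with b = 0.523 (carbon steel, B1)
  D(13) = 54.32 × 13^0.523 = 54.32 × 3.825 = 207.8 μm

D(13) = 208 μm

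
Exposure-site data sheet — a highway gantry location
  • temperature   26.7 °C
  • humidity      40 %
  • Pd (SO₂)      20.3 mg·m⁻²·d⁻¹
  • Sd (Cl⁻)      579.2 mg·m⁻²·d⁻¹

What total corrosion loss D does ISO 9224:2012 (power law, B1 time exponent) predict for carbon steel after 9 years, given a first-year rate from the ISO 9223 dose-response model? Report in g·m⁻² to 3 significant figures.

D(9) = 1.61e+03 g·m⁻²

carbon steel: f(T) = -0.054·(T−10) [T>10 °C] = -0.9018
  sulphur-dioxide contribution → 7.65 μm/a
  chloride contribution → 57.37 μm/a
  ⇒ r_corr(carbon steel) = 65.02 μm/a
ISO 9224: D(t) = r_corr · t^b with b = 0.523 (carbon steel, B1)
  D(9) = 65.02 × 9^0.523 = 65.02 × 3.156 = 205.2 μm
  Mass loss = 205.2 μm × 7.85 g/cm³ = 1610 g·m⁻²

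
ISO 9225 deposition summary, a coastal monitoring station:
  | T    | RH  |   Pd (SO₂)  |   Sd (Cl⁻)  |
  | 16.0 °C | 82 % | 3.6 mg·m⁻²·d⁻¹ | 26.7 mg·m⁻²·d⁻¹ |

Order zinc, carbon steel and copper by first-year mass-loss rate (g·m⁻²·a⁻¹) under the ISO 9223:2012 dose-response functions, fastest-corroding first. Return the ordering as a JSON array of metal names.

zinc: temperature factor f = -0.071·(6.0) = -0.4260
  SO₂ term: 0.0129·3.6^0.44·exp(0.046·82-0.4260) = 0.6434
  Sd branch = 0.0175·Sd^0.57·e^(0.008·RH+0.085·T) = 0.8545 μm/a
  sum: 0.6434 + 0.8545 → r_corr = 1.498 μm/a
  mass loss = 1.498 μm/a × 7.14 g/cm³ = 10.69 g·m⁻²·a⁻¹
carbon steel: T>10 °C ⇒ hinge -0.054·(16.0−10) = -0.3240
  Pd branch = 1.77·Pd^0.52·e^(0.02·RH+f) = 12.85 μm/a
  Sd branch = 0.102·Sd^0.62·e^(0.033·RH+0.04·T) = 22.19 μm/a
  sum: 12.85 + 22.19 → r_corr = 35.04 μm/a
  mass loss = 35.04 μm/a × 7.85 g/cm³ = 275 g·m⁻²·a⁻¹
copper: temperature factor f = -0.080·(6.0) = -0.4800
  SO₂ term: 0.0053·3.6^0.26·exp(0.059·82-0.4800) = 0.5775
  Cl⁻ term: 0.01025·26.7^0.27·exp(0.036·82+0.049·16.0) = 1.043
  r_corr = 0.5775 + 1.043 = 1.621 μm/a
  mass loss = 1.621 μm/a × 8.96 g/cm³ = 14.52 g·m⁻²·a⁻¹
Ordering by g·m⁻²·a⁻¹: carbon steel (275) > copper (14.5) > zinc (10.7)

["carbon steel", "copper", "zinc"]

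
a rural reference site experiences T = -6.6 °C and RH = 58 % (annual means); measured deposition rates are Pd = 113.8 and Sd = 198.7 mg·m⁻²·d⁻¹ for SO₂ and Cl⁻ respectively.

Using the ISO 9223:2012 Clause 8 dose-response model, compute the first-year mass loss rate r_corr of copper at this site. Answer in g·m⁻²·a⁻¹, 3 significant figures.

copper: temperature factor f = +0.126·(-16.6) = -2.0916
  sulphur-dioxide contribution → 0.06865 μm/a
  chloride contribution → 0.2498 μm/a
  ⇒ r_corr(copper) = 0.3185 μm/a
Convert to mass loss: 0.3185 μm/a × 8.96 g/cm³ = 2.853 g·m⁻²·a⁻¹

r_corr = 2.85 g·m⁻²·a⁻¹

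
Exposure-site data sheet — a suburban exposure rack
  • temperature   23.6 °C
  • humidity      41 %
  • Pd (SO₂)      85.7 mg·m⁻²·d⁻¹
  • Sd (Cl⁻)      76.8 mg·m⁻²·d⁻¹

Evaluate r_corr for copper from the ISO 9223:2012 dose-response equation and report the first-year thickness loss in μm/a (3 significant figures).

r_corr = 0.524 μm/a

copper: temperature factor f = -0.080·(13.6) = -1.0880
  sulphur-dioxide contribution → 0.06381 μm/a
  chloride contribution → 0.4603 μm/a
  total first-year rate 0.5241 μm/a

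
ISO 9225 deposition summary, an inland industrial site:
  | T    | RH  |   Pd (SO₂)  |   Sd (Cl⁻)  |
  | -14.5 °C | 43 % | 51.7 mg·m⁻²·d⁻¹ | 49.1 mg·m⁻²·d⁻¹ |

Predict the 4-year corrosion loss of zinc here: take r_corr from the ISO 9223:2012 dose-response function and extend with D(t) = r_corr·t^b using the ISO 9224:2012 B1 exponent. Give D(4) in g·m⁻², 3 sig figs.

zinc: f(T) = +0.038·(T−10) [T≤10 °C] = -0.9310
  Pd branch = 0.0129·Pd^0.44·e^(0.046·RH+f) = 0.2086 μm/a
  Sd branch = 0.0175·Sd^0.57·e^(0.008·RH+0.085·T) = 0.06623 μm/a
  sum: 0.2086 + 0.06623 → r_corr = 0.2748 μm/a
Power-law: D(4) = r_corr · 4^0.813
  D(4) = 0.2748 × 4^0.813 = 0.2748 × 3.087 = 0.8482 μm
  Mass loss = 0.8482 μm × 7.14 g/cm³ = 6.056 g·m⁻²

D(4) = 6.06 g·m⁻²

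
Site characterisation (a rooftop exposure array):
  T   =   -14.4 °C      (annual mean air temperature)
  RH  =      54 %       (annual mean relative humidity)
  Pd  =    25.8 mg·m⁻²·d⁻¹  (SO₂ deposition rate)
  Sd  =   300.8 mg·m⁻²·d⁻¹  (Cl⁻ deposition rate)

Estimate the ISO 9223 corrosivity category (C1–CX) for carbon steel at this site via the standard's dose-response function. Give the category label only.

carbon steel: T≤10 °C ⇒ hinge +0.150·(-14.4−10) = -3.6600
  sulphur-dioxide contribution → 0.727 μm/a
  chloride contribution → 11.72 μm/a
  total first-year rate 12.45 μm/a
12.4 μm/a falls in (1.3, 25] for carbon steel → category C2

C2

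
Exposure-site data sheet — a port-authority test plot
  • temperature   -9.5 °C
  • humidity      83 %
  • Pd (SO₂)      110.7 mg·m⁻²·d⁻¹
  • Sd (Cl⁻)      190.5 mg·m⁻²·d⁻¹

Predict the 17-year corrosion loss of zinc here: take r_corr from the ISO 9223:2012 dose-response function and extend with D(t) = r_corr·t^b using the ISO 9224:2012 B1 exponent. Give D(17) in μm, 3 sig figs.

zinc: f(T) = +0.038·(T−10) [T≤10 °C] = -0.7410
  Pd branch = 0.0129·Pd^0.44·e^(0.046·RH+f) = 2.22 μm/a
  Cl⁻ term: 0.0175·190.5^0.57·exp(0.008·83+0.085·-9.5) = 0.3022
  sum: 2.22 + 0.3022 → r_corr = 2.522 μm/a
ISO 9224: D(t) = r_corr · t^b with b = 0.813 (zinc, B1)
  D(17) = 2.522 × 17^0.813 = 2.522 × 10.01 = 25.24 μm

D(17) = 25.2 μm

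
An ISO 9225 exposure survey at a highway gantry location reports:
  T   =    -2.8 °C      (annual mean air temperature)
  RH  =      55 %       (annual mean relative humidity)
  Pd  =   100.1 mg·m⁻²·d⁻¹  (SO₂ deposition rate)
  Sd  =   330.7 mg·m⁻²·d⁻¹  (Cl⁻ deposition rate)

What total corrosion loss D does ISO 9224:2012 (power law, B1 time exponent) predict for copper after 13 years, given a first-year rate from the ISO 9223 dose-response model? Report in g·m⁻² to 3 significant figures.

D(13) = 19.8 g·m⁻²

copper: T≤10 °C ⇒ hinge +0.126·(-2.8−10) = -1.6128
  sulphur-dioxide contribution → 0.08979 μm/a
  chloride contribution → 0.3099 μm/a
  total first-year rate 0.3997 μm/a
Power-law: D(13) = r_corr · 13^0.667
  D(13) = 0.3997 × 13^0.667 = 0.3997 × 5.534 = 2.212 μm
  Mass loss = 2.212 μm × 8.96 g/cm³ = 19.82 g·m⁻²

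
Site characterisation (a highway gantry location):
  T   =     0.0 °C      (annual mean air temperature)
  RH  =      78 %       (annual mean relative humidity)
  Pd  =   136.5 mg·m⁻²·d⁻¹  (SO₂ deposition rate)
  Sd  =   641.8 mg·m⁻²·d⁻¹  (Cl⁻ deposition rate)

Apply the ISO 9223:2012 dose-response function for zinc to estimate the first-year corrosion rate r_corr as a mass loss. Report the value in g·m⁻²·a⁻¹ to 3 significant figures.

zinc: f(T) = +0.038·(T−10) [T≤10 °C] = -0.3800
  SO₂ term: 0.0129·136.5^0.44·exp(0.046·78-0.3800) = 2.775
  Sd branch = 0.0175·Sd^0.57·e^(0.008·RH+0.085·T) = 1.301 μm/a
  sum: 2.775 + 1.301 → r_corr = 4.076 μm/a
Convert to mass loss: 4.076 μm/a × 7.14 g/cm³ = 29.1 g·m⁻²·a⁻¹

r_corr = 29.1 g·m⁻²·a⁻¹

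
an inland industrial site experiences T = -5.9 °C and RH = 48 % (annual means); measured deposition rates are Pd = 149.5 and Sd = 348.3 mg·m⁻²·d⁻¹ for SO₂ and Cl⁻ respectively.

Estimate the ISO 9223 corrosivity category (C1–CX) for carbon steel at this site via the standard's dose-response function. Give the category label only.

carbon steel: temperature factor f = +0.150·(-15.9) = -2.3850
  Pd branch = 1.77·Pd^0.52·e^(0.02·RH+f) = 5.753 μm/a
  Sd branch = 0.102·Sd^0.62·e^(0.033·RH+0.04·T) = 14.79 μm/a
  r_corr = 5.753 + 14.79 = 20.55 μm/a
Category bounds: 1.3…25 μm/a bracket r_corr ⇒ C2

C2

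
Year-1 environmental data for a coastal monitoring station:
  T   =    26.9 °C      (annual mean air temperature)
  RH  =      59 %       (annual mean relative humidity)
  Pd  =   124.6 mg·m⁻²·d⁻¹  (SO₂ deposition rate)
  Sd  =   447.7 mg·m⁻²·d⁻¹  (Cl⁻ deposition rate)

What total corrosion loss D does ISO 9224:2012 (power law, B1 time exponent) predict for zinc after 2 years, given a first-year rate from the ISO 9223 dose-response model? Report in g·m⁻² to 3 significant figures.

zinc: T>10 °C ⇒ hinge -0.071·(26.9−10) = -1.1999
  SO₂ term: 0.0129·124.6^0.44·exp(0.046·59-1.1999) = 0.49
  Sd branch = 0.0175·Sd^0.57·e^(0.008·RH+0.085·T) = 8.956 μm/a
  sum: 0.49 + 8.956 → r_corr = 9.446 μm/a
Long-term exponent b (ISO 9224 Table 2, B1) = 0.813
  D(2) = 9.446 × 2^0.813 = 9.446 × 1.757 = 16.59 μm
  Mass loss = 16.59 μm × 7.14 g/cm³ = 118.5 g·m⁻²

D(2) = 118 g·m⁻²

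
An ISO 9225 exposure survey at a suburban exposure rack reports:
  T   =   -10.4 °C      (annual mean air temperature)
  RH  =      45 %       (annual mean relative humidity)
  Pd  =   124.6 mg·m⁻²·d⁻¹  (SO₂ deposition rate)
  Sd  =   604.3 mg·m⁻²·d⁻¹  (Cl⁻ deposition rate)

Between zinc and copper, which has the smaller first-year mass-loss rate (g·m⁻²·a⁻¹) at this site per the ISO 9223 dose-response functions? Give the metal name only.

zinc: T≤10 °C ⇒ hinge +0.038·(-10.4−10) = -0.7752
  SO₂ term: 0.0129·124.6^0.44·exp(0.046·45-0.7752) = 0.3935
  Sd branch = 0.0175·Sd^0.57·e^(0.008·RH+0.085·T) = 0.3988 μm/a
  sum: 0.3935 + 0.3988 → r_corr = 0.7923 μm/a
  mass loss = 0.7923 μm/a × 7.14 g/cm³ = 5.657 g·m⁻²·a⁻¹
copper: temperature factor f = +0.126·(-20.4) = -2.5704
  SO₂ term: 0.0053·124.6^0.26·exp(0.059·45-2.5704) = 0.02022
  Cl⁻ term: 0.01025·604.3^0.27·exp(0.036·45+0.049·-10.4) = 0.1753
  r_corr = 0.02022 + 0.1753 = 0.1956 μm/a
  mass loss = 0.1956 μm/a × 8.96 g/cm³ = 1.752 g·m⁻²·a⁻¹
Ordering by g·m⁻²·a⁻¹: zinc (5.66) > copper (1.75)

copper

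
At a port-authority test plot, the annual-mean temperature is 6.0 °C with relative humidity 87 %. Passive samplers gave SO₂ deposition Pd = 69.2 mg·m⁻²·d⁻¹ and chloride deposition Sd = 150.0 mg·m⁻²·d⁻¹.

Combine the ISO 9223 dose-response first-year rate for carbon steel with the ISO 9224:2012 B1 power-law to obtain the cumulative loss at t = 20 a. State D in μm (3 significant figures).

carbon steel: temperature factor f = +0.150·(-4.0) = -0.6000
  Pd branch = 1.77·Pd^0.52·e^(0.02·RH+f) = 50.11 μm/a
  Cl⁻ term: 0.102·150.0^0.62·exp(0.033·87+0.04·6.0) = 51.15
  sum: 50.11 + 51.15 → r_corr = 101.3 μm/a
Long-term exponent b (ISO 9224 Table 2, B1) = 0.523
  D(20) = 101.3 × 20^0.523 = 101.3 × 4.791 = 485.2 μm

D(20) = 485 μm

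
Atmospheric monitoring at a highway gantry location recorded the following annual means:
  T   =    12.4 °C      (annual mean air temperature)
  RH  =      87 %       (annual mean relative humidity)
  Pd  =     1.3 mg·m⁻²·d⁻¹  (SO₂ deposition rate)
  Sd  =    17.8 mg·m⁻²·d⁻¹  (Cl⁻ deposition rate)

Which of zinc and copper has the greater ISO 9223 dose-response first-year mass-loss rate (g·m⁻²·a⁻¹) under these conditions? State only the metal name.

copper

zinc: T>10 °C ⇒ hinge -0.071·(12.4−10) = -0.1704
  SO₂ term: 0.0129·1.3^0.44·exp(0.046·87-0.1704) = 0.668
  Cl⁻ term: 0.0175·17.8^0.57·exp(0.008·87+0.085·12.4) = 0.5197
  sum: 0.668 + 0.5197 → r_corr = 1.188 μm/a
  mass loss = 1.188 μm/a × 7.14 g/cm³ = 8.48 g·m⁻²·a⁻¹
copper: T>10 °C ⇒ hinge -0.080·(12.4−10) = -0.1920
  SO₂ term: 0.0053·1.3^0.26·exp(0.059·87-0.1920) = 0.7939
  Cl⁻ term: 0.01025·17.8^0.27·exp(0.036·87+0.049·12.4) = 0.9385
  r_corr = 0.7939 + 0.9385 = 1.732 μm/a
  mass loss = 1.732 μm/a × 8.96 g/cm³ = 15.52 g·m⁻²·a⁻¹
Ordering by g·m⁻²·a⁻¹: copper (15.5) > zinc (8.48)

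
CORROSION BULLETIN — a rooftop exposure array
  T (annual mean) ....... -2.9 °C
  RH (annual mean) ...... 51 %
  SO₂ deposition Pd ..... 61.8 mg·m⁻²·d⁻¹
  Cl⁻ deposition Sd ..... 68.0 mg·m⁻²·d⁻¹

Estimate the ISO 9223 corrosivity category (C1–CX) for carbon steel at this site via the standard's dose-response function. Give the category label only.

carbon steel: T≤10 °C ⇒ hinge +0.150·(-2.9−10) = -1.9350
  sulphur-dioxide contribution → 6.052 μm/a
  chloride contribution → 6.688 μm/a
  ⇒ r_corr(carbon steel) = 12.74 μm/a
12.7 μm/a falls in (1.3, 25] for carbon steel → category C2

C2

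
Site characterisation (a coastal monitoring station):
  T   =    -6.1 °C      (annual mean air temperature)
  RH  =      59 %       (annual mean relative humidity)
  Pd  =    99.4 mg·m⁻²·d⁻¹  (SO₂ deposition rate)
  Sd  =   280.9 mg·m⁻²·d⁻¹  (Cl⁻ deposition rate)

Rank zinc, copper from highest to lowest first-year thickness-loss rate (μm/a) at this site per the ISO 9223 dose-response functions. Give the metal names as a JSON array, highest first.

zinc: f(T) = +0.038·(T−10) [T≤10 °C] = -0.6118
  sulphur-dioxide contribution → 0.7988 μm/a
  chloride contribution → 0.4154 μm/a
  total first-year rate 1.214 μm/a
copper: f(T) = +0.126·(T−10) [T≤10 °C] = -2.0286
  sulphur-dioxide contribution → 0.07488 μm/a
  chloride contribution → 0.2914 μm/a
  total first-year rate 0.3663 μm/a
Ordering by μm/a: zinc (1.21) > copper (0.366)

["zinc", "copper"]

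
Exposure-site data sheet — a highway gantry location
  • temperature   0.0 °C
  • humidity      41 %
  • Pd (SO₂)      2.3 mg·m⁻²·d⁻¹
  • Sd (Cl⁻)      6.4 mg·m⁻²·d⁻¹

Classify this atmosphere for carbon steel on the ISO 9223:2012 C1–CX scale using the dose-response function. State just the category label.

C2

carbon steel: temperature factor f = +0.150·(-10.0) = -1.5000
  SO₂ term: 1.77·2.3^0.52·exp(0.02·41-1.5000) = 1.383
  Sd branch = 0.102·Sd^0.62·e^(0.033·RH+0.04·T) = 1.247 μm/a
  r_corr = 1.383 + 1.247 = 2.63 μm/a
ISO 9223 Table 2 (carbon steel): 1.3 < 2.63 ≤ 25 μm/a ⇒ C2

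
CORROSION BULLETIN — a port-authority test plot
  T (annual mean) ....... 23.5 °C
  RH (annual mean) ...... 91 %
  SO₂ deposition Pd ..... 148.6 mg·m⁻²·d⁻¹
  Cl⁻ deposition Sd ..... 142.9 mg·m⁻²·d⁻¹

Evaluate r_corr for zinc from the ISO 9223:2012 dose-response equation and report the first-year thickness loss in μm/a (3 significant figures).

zinc: f(T) = -0.071·(T−10) [T>10 °C] = -0.9585
  sulphur-dioxide contribution → 2.937 μm/a
  chloride contribution → 4.519 μm/a
  total first-year rate 7.457 μm/a

r_corr = 7.46 μm/a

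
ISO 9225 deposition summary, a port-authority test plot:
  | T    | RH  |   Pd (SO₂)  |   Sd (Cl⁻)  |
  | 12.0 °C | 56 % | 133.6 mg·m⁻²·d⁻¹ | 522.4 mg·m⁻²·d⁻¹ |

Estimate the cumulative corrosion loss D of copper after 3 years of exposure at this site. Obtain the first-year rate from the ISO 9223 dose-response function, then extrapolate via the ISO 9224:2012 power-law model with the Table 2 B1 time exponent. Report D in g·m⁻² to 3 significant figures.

copper: temperature factor f = -0.080·(2.0) = -0.1600
  sulphur-dioxide contribution → 0.4389 μm/a
  chloride contribution → 0.7507 μm/a
  total first-year rate 1.19 μm/a
ISO 9224: D(t) = r_corr · t^b with b = 0.667 (copper, B1)
  D(3) = 1.19 × 3^0.667 = 1.19 × 2.081 = 2.476 μm
  Mass loss = 2.476 μm × 8.96 g/cm³ = 22.18 g·m⁻²

D(3) = 22.2 g·m⁻²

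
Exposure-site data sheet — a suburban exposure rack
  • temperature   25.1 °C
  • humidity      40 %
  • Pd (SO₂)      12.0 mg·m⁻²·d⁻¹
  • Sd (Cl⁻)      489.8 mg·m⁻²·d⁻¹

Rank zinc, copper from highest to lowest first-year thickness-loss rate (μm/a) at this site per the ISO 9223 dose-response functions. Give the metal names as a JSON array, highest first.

zinc: f(T) = -0.071·(T−10) [T>10 °C] = -1.0721
  Pd branch = 0.0129·Pd^0.44·e^(0.046·RH+f) = 0.08297 μm/a
  Sd branch = 0.0175·Sd^0.57·e^(0.008·RH+0.085·T) = 6.948 μm/a
  sum: 0.08297 + 6.948 → r_corr = 7.031 μm/a
copper: f(T) = -0.080·(T−10) [T>10 °C] = -1.2080
  SO₂ term: 0.0053·12.0^0.26·exp(0.059·40-1.2080) = 0.032
  Sd branch = 0.01025·Sd^0.27·e^(0.036·RH+0.049·T) = 0.788 μm/a
  r_corr = 0.032 + 0.788 = 0.82 μm/a
Ordering by μm/a: zinc (7.03) > copper (0.82)

["zinc", "copper"]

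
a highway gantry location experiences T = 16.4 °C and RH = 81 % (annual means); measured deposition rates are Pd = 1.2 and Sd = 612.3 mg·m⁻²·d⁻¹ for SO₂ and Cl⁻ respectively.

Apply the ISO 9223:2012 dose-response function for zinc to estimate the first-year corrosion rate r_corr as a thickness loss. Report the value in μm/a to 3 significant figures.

zinc: temperature factor f = -0.071·(6.4) = -0.4544
  Pd branch = 0.0129·Pd^0.44·e^(0.046·RH+f) = 0.3684 μm/a
  Sd branch = 0.0175·Sd^0.57·e^(0.008·RH+0.085·T) = 5.229 μm/a
  r_corr = 0.3684 + 5.229 = 5.598 μm/a

r_corr = 5.60 μm/a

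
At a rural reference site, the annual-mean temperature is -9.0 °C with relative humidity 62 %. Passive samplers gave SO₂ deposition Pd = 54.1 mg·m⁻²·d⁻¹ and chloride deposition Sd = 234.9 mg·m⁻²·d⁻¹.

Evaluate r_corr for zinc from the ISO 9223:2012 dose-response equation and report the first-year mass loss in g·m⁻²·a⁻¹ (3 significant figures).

r_corr = 6.63 g·m⁻²·a⁻¹

zinc: T≤10 °C ⇒ hinge +0.038·(-9.0−10) = -0.7220
  sulphur-dioxide contribution → 0.6284 μm/a
  chloride contribution → 0.3003 μm/a
  total first-year rate 0.9288 μm/a
Convert to mass loss: 0.9288 μm/a × 7.14 g/cm³ = 6.631 g·m⁻²·a⁻¹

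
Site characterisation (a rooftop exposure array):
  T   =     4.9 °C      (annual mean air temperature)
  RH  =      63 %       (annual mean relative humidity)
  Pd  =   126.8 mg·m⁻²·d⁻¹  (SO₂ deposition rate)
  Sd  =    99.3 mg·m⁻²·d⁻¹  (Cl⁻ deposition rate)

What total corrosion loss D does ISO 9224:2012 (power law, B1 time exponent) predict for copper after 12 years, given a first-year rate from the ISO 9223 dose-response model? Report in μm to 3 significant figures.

copper: temperature factor f = +0.126·(-5.1) = -0.6426
  sulphur-dioxide contribution → 0.4039 μm/a
  chloride contribution → 0.4357 μm/a
  ⇒ r_corr(copper) = 0.8396 μm/a
ISO 9224: D(t) = r_corr · t^b with b = 0.667 (copper, B1)
  D(12) = 0.8396 × 12^0.667 = 0.8396 × 5.246 = 4.404 μm

D(12) = 4.40 μm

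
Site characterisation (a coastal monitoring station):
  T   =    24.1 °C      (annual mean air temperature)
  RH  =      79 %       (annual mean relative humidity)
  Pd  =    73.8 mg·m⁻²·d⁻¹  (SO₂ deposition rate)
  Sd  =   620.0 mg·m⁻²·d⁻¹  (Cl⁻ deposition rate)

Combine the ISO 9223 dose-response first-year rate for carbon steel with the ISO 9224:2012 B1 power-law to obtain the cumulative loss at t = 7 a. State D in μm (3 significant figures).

D(7) = 644 μm

carbon steel: temperature factor f = -0.054·(14.1) = -0.7614
  sulphur-dioxide contribution → 37.57 μm/a
  chloride contribution → 195.3 μm/a
  ⇒ r_corr(carbon steel) = 232.9 μm/a
Power-law: D(7) = r_corr · 7^0.523
  D(7) = 232.9 × 7^0.523 = 232.9 × 2.767 = 644.4 μm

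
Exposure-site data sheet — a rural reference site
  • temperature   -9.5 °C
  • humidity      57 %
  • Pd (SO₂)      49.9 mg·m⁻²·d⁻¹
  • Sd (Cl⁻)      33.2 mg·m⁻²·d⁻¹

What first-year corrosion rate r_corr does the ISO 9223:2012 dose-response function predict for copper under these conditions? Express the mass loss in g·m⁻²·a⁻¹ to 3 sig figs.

r_corr = 1.48 g·m⁻²·a⁻¹

copper: temperature factor f = +0.126·(-19.5) = -2.4570
  sulphur-dioxide contribution → 0.03625 μm/a
  chloride contribution → 0.129 μm/a
  total first-year rate 0.1652 μm/a
Convert to mass loss: 0.1652 μm/a × 8.96 g/cm³ = 1.48 g·m⁻²·a⁻¹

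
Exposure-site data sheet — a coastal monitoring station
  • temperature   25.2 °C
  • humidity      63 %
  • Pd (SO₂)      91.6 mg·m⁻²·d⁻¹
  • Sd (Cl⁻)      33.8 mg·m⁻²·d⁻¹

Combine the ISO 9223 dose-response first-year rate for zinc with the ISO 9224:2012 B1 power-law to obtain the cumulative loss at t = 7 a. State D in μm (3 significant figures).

zinc: T>10 °C ⇒ hinge -0.071·(25.2−10) = -1.0792
  Pd branch = 0.0129·Pd^0.44·e^(0.046·RH+f) = 0.5804 μm/a
  Cl⁻ term: 0.0175·33.8^0.57·exp(0.008·63+0.085·25.2) = 1.835
  r_corr = 0.5804 + 1.835 = 2.416 μm/a
Power-law: D(7) = r_corr · 7^0.813
  D(7) = 2.416 × 7^0.813 = 2.416 × 4.865 = 11.75 μm

D(7) = 11.8 μm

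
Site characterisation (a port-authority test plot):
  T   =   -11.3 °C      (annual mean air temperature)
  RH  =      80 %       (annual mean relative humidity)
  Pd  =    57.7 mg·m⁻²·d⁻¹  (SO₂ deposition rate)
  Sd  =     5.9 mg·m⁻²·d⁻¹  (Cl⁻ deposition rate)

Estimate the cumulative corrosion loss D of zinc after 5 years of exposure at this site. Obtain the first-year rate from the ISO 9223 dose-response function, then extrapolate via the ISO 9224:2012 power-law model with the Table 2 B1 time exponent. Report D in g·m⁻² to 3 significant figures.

D(5) = 36.7 g·m⁻²

zinc: f(T) = +0.038·(T−10) [T≤10 °C] = -0.8094
  Pd branch = 0.0129·Pd^0.44·e^(0.046·RH+f) = 1.356 μm/a
  Cl⁻ term: 0.0175·5.9^0.57·exp(0.008·80+0.085·-11.3) = 0.03493
  r_corr = 1.356 + 0.03493 = 1.391 μm/a
Power-law: D(5) = r_corr · 5^0.813
  D(5) = 1.391 × 5^0.813 = 1.391 × 3.701 = 5.146 μm
  Mass loss = 5.146 μm × 7.14 g/cm³ = 36.75 g·m⁻²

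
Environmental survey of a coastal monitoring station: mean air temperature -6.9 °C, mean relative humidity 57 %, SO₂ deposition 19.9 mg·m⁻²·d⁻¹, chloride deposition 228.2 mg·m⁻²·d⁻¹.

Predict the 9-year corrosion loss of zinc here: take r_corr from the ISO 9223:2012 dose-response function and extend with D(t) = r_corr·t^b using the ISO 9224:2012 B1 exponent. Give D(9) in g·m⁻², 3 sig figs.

D(9) = 29.3 g·m⁻²

zinc: temperature factor f = +0.038·(-16.9) = -0.6422
  sulphur-dioxide contribution → 0.3483 μm/a
  chloride contribution → 0.3393 μm/a
  ⇒ r_corr(zinc) = 0.6876 μm/a
Power-law: D(9) = r_corr · 9^0.813
  D(9) = 0.6876 × 9^0.813 = 0.6876 × 5.968 = 4.103 μm
  Mass loss = 4.103 μm × 7.14 g/cm³ = 29.3 g·m⁻²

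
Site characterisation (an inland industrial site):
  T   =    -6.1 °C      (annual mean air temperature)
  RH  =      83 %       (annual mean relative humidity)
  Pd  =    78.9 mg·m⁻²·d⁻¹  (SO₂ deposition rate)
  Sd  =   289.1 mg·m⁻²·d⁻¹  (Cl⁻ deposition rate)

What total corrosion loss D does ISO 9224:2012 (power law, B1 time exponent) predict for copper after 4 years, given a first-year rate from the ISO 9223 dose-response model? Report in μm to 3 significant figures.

copper: temperature factor f = +0.126·(-16.1) = -2.0286
  sulphur-dioxide contribution → 0.2906 μm/a
  chloride contribution → 0.6967 μm/a
  ⇒ r_corr(copper) = 0.9873 μm/a
ISO 9224: D(t) = r_corr · t^b with b = 0.667 (copper, B1)
  D(4) = 0.9873 × 4^0.667 = 0.9873 × 2.521 = 2.489 μm

D(4) = 2.49 μm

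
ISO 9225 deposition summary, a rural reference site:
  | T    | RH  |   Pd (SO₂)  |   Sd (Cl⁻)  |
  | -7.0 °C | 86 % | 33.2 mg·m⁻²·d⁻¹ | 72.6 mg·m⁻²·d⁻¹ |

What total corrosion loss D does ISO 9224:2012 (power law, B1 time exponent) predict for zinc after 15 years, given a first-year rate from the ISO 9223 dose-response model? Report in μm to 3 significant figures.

D(15) = 16.9 μm

zinc: f(T) = +0.038·(T−10) [T≤10 °C] = -0.6460
  SO₂ term: 0.0129·33.2^0.44·exp(0.046·86-0.6460) = 1.65
  Sd branch = 0.0175·Sd^0.57·e^(0.008·RH+0.085·T) = 0.2209 μm/a
  r_corr = 1.65 + 0.2209 = 1.871 μm/a
Power-law: D(15) = r_corr · 15^0.813
  D(15) = 1.871 × 15^0.813 = 1.871 × 9.04 = 16.91 μm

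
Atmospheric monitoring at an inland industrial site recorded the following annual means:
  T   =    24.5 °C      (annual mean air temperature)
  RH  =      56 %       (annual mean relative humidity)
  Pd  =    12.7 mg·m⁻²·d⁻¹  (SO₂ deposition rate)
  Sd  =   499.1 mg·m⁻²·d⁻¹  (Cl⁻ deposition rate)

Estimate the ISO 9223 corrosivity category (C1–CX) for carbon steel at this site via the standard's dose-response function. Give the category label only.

C5

carbon steel: T>10 °C ⇒ hinge -0.054·(24.5−10) = -0.7830
  SO₂ term: 1.77·12.7^0.52·exp(0.02·56-0.7830) = 9.296
  Cl⁻ term: 0.102·499.1^0.62·exp(0.033·56+0.04·24.5) = 81.22
  sum: 9.296 + 81.22 → r_corr = 90.52 μm/a
Category bounds: 80…200 μm/a bracket r_corr ⇒ C5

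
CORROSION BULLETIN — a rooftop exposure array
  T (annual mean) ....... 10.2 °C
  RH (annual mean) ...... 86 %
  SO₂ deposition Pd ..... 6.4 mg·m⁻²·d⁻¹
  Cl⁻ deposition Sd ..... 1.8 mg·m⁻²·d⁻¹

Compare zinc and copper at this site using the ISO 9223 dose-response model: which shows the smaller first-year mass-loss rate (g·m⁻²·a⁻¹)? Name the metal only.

zinc: f(T) = -0.071·(T−10) [T>10 °C] = -0.0142
  Pd branch = 0.0129·Pd^0.44·e^(0.046·RH+f) = 1.504 μm/a
  Cl⁻ term: 0.0175·1.8^0.57·exp(0.008·86+0.085·10.2) = 0.1158
  sum: 1.504 + 0.1158 → r_corr = 1.62 μm/a
  mass loss = 1.62 μm/a × 7.14 g/cm³ = 11.56 g·m⁻²·a⁻¹
copper: f(T) = -0.080·(T−10) [T>10 °C] = -0.0160
  Pd branch = 0.0053·Pd^0.26·e^(0.059·RH+f) = 1.351 μm/a
  Cl⁻ term: 0.01025·1.8^0.27·exp(0.036·86+0.049·10.2) = 0.4378
  sum: 1.351 + 0.4378 → r_corr = 1.788 μm/a
  mass loss = 1.788 μm/a × 8.96 g/cm³ = 16.02 g·m⁻²·a⁻¹
Ordering by g·m⁻²·a⁻¹: copper (16) > zinc (11.6)

zinc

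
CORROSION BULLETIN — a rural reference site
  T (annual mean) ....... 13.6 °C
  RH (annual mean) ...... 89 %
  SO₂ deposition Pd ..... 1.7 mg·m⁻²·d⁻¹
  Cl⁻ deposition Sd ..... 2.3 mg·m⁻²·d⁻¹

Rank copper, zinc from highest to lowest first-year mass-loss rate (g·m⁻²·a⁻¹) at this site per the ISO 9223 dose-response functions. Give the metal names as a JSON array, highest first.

["copper", "zinc"]

copper: temperature factor f = -0.080·(3.6) = -0.2880
  Pd branch = 0.0053·Pd^0.26·e^(0.059·RH+f) = 0.8702 μm/a
  Sd branch = 0.01025·Sd^0.27·e^(0.036·RH+0.049·T) = 0.6156 μm/a
  r_corr = 0.8702 + 0.6156 = 1.486 μm/a
  mass loss = 1.486 μm/a × 8.96 g/cm³ = 13.31 g·m⁻²·a⁻¹
zinc: T>10 °C ⇒ hinge -0.071·(13.6−10) = -0.2556
  SO₂ term: 0.0129·1.7^0.44·exp(0.046·89-0.2556) = 0.7568
  Sd branch = 0.0175·Sd^0.57·e^(0.008·RH+0.085·T) = 0.1822 μm/a
  r_corr = 0.7568 + 0.1822 = 0.939 μm/a
  mass loss = 0.939 μm/a × 7.14 g/cm³ = 6.704 g·m⁻²·a⁻¹
Ordering by g·m⁻²·a⁻¹: copper (13.3) > zinc (6.7)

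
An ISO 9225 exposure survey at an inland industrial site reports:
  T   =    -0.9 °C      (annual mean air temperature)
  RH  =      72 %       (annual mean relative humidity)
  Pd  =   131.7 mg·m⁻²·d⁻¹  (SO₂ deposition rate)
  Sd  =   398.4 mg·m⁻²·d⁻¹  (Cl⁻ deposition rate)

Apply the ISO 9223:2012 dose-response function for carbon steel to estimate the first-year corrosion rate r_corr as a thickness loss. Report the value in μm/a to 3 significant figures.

carbon steel: T≤10 °C ⇒ hinge +0.150·(-0.9−10) = -1.6350
  sulphur-dioxide contribution → 18.43 μm/a
  chloride contribution → 43.36 μm/a
  total first-year rate 61.78 μm/a

r_corr = 61.8 μm/a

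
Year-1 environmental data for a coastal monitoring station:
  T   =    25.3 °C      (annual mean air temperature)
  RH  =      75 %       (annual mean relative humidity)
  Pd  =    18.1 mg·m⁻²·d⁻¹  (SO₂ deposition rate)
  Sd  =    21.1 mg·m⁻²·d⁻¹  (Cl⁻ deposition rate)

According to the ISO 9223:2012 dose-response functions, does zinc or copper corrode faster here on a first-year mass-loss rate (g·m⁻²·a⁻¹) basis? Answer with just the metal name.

zinc

zinc: temperature factor f = -0.071·(15.3) = -1.0863
  Pd branch = 0.0129·Pd^0.44·e^(0.046·RH+f) = 0.4904 μm/a
  Cl⁻ term: 0.0175·21.1^0.57·exp(0.008·75+0.085·25.3) = 1.557
  sum: 0.4904 + 1.557 → r_corr = 2.048 μm/a
  mass loss = 2.048 μm/a × 7.14 g/cm³ = 14.62 g·m⁻²·a⁻¹
copper: T>10 °C ⇒ hinge -0.080·(25.3−10) = -1.2240
  SO₂ term: 0.0053·18.1^0.26·exp(0.059·75-1.2240) = 0.2763
  Cl⁻ term: 0.01025·21.1^0.27·exp(0.036·75+0.049·25.3) = 1.2
  r_corr = 0.2763 + 1.2 = 1.477 μm/a
  mass loss = 1.477 μm/a × 8.96 g/cm³ = 13.23 g·m⁻²·a⁻¹
Ordering by g·m⁻²·a⁻¹: zinc (14.6) > copper (13.2)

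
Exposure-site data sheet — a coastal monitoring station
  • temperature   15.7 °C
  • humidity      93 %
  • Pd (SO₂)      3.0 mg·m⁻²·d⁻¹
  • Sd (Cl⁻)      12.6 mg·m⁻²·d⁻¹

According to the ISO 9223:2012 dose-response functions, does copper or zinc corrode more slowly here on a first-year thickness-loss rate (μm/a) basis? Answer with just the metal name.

copper: T>10 °C ⇒ hinge -0.080·(15.7−10) = -0.4560
  sulphur-dioxide contribution → 1.08 μm/a
  chloride contribution → 1.247 μm/a
  total first-year rate 2.327 μm/a
zinc: T>10 °C ⇒ hinge -0.071·(15.7−10) = -0.4047
  sulphur-dioxide contribution → 1.006 μm/a
  chloride contribution → 0.5928 μm/a
  ⇒ r_corr(zinc) = 1.599 μm/a
Ordering by μm/a: copper (2.33) > zinc (1.6)

zinc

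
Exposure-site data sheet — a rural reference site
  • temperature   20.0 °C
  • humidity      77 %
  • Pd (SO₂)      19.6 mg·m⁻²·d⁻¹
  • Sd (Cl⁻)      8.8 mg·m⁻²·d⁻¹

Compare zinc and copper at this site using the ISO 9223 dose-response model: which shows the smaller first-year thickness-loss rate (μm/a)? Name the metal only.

copper

zinc: temperature factor f = -0.071·(10.0) = -0.7100
  SO₂ term: 0.0129·19.6^0.44·exp(0.046·77-0.7100) = 0.8112
  Sd branch = 0.0175·Sd^0.57·e^(0.008·RH+0.085·T) = 0.6127 μm/a
  r_corr = 0.8112 + 0.6127 = 1.424 μm/a
copper: temperature factor f = -0.080·(10.0) = -0.8000
  Pd branch = 0.0053·Pd^0.26·e^(0.059·RH+f) = 0.4851 μm/a
  Sd branch = 0.01025·Sd^0.27·e^(0.036·RH+0.049·T) = 0.7856 μm/a
  sum: 0.4851 + 0.7856 → r_corr = 1.271 μm/a
Ordering by μm/a: zinc (1.42) > copper (1.27)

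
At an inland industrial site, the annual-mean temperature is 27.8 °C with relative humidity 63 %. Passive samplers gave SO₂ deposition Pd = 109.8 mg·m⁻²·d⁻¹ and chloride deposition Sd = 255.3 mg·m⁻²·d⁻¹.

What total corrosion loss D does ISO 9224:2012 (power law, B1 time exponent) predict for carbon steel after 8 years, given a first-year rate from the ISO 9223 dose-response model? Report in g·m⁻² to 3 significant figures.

carbon steel: T>10 °C ⇒ hinge -0.054·(27.8−10) = -0.9612
  SO₂ term: 1.77·109.8^0.52·exp(0.02·63-0.9612) = 27.47
  Cl⁻ term: 0.102·255.3^0.62·exp(0.033·63+0.04·27.8) = 77.06
  sum: 27.47 + 77.06 → r_corr = 104.5 μm/a
ISO 9224: D(t) = r_corr · t^b with b = 0.523 (carbon steel, B1)
  D(8) = 104.5 × 8^0.523 = 104.5 × 2.967 = 310.1 μm
  Mass loss = 310.1 μm × 7.85 g/cm³ = 2434 g·m⁻²

D(8) = 2.43e+03 g·m⁻²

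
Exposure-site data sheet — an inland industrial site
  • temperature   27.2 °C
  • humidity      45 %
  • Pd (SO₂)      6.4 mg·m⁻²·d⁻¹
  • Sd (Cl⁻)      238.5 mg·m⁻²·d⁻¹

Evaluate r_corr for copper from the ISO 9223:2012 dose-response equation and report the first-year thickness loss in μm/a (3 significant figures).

copper: f(T) = -0.080·(T−10) [T>10 °C] = -1.3760
  Pd branch = 0.0053·Pd^0.26·e^(0.059·RH+f) = 0.03086 μm/a
  Sd branch = 0.01025·Sd^0.27·e^(0.036·RH+0.049·T) = 0.8611 μm/a
  r_corr = 0.03086 + 0.8611 = 0.8919 μm/a

r_corr = 0.892 μm/a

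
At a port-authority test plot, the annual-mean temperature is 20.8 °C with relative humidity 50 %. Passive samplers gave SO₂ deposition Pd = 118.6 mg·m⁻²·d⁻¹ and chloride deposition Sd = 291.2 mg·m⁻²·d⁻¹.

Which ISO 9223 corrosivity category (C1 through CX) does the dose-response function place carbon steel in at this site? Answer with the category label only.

carbon steel: f(T) = -0.054·(T−10) [T>10 °C] = -0.5832
  sulphur-dioxide contribution → 32.17 μm/a
  chloride contribution → 41.15 μm/a
  total first-year rate 73.32 μm/a
ISO 9223 Table 2 (carbon steel): 50 < 73.3 ≤ 80 μm/a ⇒ C4

C4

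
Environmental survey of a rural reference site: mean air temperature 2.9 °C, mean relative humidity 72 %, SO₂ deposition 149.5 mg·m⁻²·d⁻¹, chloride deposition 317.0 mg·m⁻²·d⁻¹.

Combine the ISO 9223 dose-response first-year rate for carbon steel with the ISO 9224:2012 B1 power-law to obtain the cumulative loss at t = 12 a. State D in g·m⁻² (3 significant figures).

D(12) = 2.26e+03 g·m⁻²

carbon steel: T≤10 °C ⇒ hinge +0.150·(2.9−10) = -1.0650
  Pd branch = 1.77·Pd^0.52·e^(0.02·RH+f) = 34.81 μm/a
  Sd branch = 0.102·Sd^0.62·e^(0.033·RH+0.04·T) = 43.8 μm/a
  sum: 34.81 + 43.8 → r_corr = 78.61 μm/a
Long-term exponent b (ISO 9224 Table 2, B1) = 0.523
  D(12) = 78.61 × 12^0.523 = 78.61 × 3.668 = 288.3 μm
  Mass loss = 288.3 μm × 7.85 g/cm³ = 2263 g·m⁻²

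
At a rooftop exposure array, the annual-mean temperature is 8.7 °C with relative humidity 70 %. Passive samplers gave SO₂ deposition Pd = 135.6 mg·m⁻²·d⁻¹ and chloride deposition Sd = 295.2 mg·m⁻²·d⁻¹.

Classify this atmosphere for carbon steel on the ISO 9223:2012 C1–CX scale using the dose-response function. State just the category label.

carbon steel: f(T) = +0.150·(T−10) [T≤10 °C] = -0.1950
  Pd branch = 1.77·Pd^0.52·e^(0.02·RH+f) = 75.87 μm/a
  Cl⁻ term: 0.102·295.2^0.62·exp(0.033·70+0.04·8.7) = 49.48
  r_corr = 75.87 + 49.48 = 125.4 μm/a
125 μm/a falls in (80, 200] for carbon steel → category C5

C5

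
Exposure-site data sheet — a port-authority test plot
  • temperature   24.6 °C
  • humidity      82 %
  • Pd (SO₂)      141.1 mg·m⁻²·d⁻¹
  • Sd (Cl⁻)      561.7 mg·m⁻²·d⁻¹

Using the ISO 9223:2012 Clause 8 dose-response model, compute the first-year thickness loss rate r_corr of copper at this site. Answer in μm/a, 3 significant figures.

copper: temperature factor f = -0.080·(14.6) = -1.1680
  sulphur-dioxide contribution → 0.7534 μm/a
  chloride contribution → 3.619 μm/a
  ⇒ r_corr(copper) = 4.373 μm/a

r_corr = 4.37 μm/a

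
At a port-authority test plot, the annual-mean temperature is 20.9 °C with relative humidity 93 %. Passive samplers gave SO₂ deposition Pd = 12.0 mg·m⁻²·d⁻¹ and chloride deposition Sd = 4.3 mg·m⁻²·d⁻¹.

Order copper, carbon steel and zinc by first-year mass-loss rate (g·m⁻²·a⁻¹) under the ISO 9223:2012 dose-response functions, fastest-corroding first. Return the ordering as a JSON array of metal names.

["carbon steel", "copper", "zinc"]

copper: temperature factor f = -0.080·(10.9) = -0.8720
  SO₂ term: 0.0053·12.0^0.26·exp(0.059·93-0.8720) = 1.021
  Cl⁻ term: 0.01025·4.3^0.27·exp(0.036·93+0.049·20.9) = 1.204
  r_corr = 1.021 + 1.204 = 2.225 μm/a
  mass loss = 2.225 μm/a × 8.96 g/cm³ = 19.94 g·m⁻²·a⁻¹
carbon steel: temperature factor f = -0.054·(10.9) = -0.5886
  SO₂ term: 1.77·12.0^0.52·exp(0.02·93-0.5886) = 22.98
  Sd branch = 0.102·Sd^0.62·e^(0.033·RH+0.04·T) = 12.51 μm/a
  sum: 22.98 + 12.51 → r_corr = 35.49 μm/a
  mass loss = 35.49 μm/a × 7.85 g/cm³ = 278.6 g·m⁻²·a⁻¹
zinc: T>10 °C ⇒ hinge -0.071·(20.9−10) = -0.7739
  SO₂ term: 0.0129·12.0^0.44·exp(0.046·93-0.7739) = 1.28
  Sd branch = 0.0175·Sd^0.57·e^(0.008·RH+0.085·T) = 0.4998 μm/a
  r_corr = 1.28 + 0.4998 = 1.78 μm/a
  mass loss = 1.78 μm/a × 7.14 g/cm³ = 12.71 g·m⁻²·a⁻¹
Ordering by g·m⁻²·a⁻¹: carbon steel (279) > copper (19.9) > zinc (12.7)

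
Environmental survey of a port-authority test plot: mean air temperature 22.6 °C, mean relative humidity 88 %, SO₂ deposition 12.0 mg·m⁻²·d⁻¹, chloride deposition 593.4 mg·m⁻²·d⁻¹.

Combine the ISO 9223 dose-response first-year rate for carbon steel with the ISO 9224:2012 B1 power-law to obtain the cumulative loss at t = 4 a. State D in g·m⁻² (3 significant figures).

carbon steel: f(T) = -0.054·(T−10) [T>10 °C] = -0.6804
  sulphur-dioxide contribution → 18.97 μm/a
  chloride contribution → 240.9 μm/a
  total first-year rate 259.9 μm/a
ISO 9224: D(t) = r_corr · t^b with b = 0.523 (carbon steel, B1)
  D(4) = 259.9 × 4^0.523 = 259.9 × 2.065 = 536.6 μm
  Mass loss = 536.6 μm × 7.85 g/cm³ = 4212 g·m⁻²

D(4) = 4.21e+03 g·m⁻²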